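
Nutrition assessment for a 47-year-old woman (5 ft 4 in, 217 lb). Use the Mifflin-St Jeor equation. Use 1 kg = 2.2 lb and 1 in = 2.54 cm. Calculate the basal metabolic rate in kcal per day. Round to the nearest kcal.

Convert to metric: weight = 217 ÷ 2.2 = 98.6364 kg; height = (5×12 + 4) × 2.54 = 64 × 2.54 = 162.56 cm.
Mifflin-St Jeor (female): BMR = 10(98.6364) + 6.25(162.56) − 5(47) − 161 = 986.3636 + 1016 − 235 − 161 = 1606.3636 kcal/day.

1606 kcal per day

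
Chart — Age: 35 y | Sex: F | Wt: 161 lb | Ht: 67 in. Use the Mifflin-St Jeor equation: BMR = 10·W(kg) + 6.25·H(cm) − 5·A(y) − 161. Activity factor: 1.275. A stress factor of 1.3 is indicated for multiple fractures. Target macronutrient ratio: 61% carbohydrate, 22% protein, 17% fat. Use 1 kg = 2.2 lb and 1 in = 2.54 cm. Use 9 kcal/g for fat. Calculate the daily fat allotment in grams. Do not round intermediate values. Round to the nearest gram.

46 g/day

Convert to metric: weight = 161 ÷ 2.2 = 73.1818 kg; height = 67 × 2.54 = 170.18 cm.
Mifflin-St Jeor (female): BMR = 10(73.1818) + 6.25(170.18) − 5(35) − 161 = 731.8182 + 1063.625 − 175 − 161 = 1459.4432 kcal/day.
TEE = 1459.4432 × 1.275 = 1860.7901 kcal/day.
With stress factor 1.3: 1860.7901 × 1.3 = 2419.0271 kcal/day.
Fat energy = 17% × 2419.0271 = 411.2346 kcal.
Fat = 411.2346 ÷ 9 kcal/g = 45.6927 g.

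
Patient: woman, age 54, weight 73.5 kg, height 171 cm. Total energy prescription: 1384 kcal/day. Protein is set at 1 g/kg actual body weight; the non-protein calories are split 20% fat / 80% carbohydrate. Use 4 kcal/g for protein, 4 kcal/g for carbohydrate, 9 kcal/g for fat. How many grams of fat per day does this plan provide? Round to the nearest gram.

24 g/day

Protein = 1 × 73.5 = 73.5 g → 73.5 × 4 = 294 kcal.
Non-protein calories = 1384 − 294 = 1090 kcal.
Fat: 20% × 1090 = 218 kcal; carbohydrate: 872 kcal.
Fat: 218 kcal ÷ 9 kcal/g = 24.2222 g.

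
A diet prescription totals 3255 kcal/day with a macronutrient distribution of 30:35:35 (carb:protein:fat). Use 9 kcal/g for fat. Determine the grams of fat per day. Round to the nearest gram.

Fat energy = 35% × 3255 = 1139.25 kcal.
At 9 kcal/g: 1139.25 ÷ 9 = 126.5833 g.

127 g/day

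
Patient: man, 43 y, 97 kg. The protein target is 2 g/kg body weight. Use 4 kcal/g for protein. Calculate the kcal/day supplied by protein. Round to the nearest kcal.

776 kcal/day

Protein = 2 g/kg × 97 kg = 194 g/day.
Protein energy = 194 g × 4 kcal/g = 776 kcal/day.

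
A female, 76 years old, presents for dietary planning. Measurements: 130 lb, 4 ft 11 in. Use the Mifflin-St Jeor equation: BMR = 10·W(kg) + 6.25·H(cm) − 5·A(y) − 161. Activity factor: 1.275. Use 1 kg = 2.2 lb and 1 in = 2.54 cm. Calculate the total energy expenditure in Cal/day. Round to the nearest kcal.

Convert to metric: weight = 130 ÷ 2.2 = 59.0909 kg; height = (4×12 + 11) × 2.54 = 59 × 2.54 = 149.86 cm.
Mifflin-St Jeor (female): BMR = 10(59.0909) + 6.25(149.86) − 5(76) − 161 = 590.9091 + 936.625 − 380 − 161 = 986.5341 kcal/day.
TEE = BMR × activity factor = 986.5341 × 1.275 = 1257.831 kcal/day.

1258 Cal/day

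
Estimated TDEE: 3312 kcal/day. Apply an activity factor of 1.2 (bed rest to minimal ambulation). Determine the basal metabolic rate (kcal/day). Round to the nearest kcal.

BMR = TEE ÷ activity factor = 3312 ÷ 1.2 = 2760 kcal/day.

2760 kcal/day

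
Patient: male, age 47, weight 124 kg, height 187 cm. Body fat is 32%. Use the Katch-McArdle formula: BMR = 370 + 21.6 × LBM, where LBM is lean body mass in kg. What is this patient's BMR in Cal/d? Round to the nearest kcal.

LBM = 124 × (1 − 0.32) = 84.32 kg. Katch-McArdle: BMR = 370 + 21.6 × 84.32 = 2191.312 kcal/day.

2191 Cal/d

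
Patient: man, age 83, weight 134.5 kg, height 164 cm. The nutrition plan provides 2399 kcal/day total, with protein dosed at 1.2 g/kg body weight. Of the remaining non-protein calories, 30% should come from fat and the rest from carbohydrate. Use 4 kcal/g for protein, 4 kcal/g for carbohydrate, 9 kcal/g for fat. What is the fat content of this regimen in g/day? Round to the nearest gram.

58 g/day

Protein = 1.2 × 134.5 = 161.4 g → 161.4 × 4 = 645.6 kcal.
Non-protein calories = 2399 − 645.6 = 1753.4 kcal.
Fat: 30% × 1753.4 = 526.02 kcal; carbohydrate: 1227.38 kcal.
Fat: 526.02 kcal ÷ 9 kcal/g = 58.4467 g.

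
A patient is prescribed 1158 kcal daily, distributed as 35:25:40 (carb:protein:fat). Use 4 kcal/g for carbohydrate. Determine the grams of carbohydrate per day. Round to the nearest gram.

101 g/day

Carbohydrate energy = 35% × 1158 = 405.3 kcal.
At 4 kcal/g: 405.3 ÷ 4 = 101.325 g.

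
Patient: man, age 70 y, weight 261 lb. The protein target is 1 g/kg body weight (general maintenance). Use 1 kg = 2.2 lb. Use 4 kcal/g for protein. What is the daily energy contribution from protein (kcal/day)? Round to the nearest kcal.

475 kcal/day

Weight in kg = 261 ÷ 2.2 = 118.6364 kg.
Protein = 1 g/kg × 118.6364 kg = 118.6364 g/day.
Protein energy = 118.6364 g × 4 kcal/g = 474.5455 kcal/day.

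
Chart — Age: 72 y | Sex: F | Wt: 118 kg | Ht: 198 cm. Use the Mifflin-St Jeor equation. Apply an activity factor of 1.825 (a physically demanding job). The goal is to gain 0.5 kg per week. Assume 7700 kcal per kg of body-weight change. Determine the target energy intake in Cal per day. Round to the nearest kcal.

4011 Cal per day

Mifflin-St Jeor (female): BMR = 10(118) + 6.25(198) − 5(72) − 161 = 1180 + 1237.5 − 360 − 161 = 1896.5 kcal/day.
TEE = 1896.5 × 1.825 = 3461.1125 kcal/day.
Required daily surplus = 0.5 × 7700 ÷ 7 = 550 kcal/day.
Target intake = 3461.1125 + 550 = 4011.1125 kcal/day.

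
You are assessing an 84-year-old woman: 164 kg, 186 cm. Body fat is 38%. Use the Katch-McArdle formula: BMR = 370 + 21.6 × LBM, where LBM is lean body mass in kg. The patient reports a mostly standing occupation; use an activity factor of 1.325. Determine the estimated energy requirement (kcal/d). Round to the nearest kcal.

3400 kcal/d

LBM = 164 × (1 − 0.38) = 101.68 kg. Katch-McArdle: BMR = 370 + 21.6 × 101.68 = 2566.288 kcal/day.
TEE = BMR × activity factor = 2566.288 × 1.325 = 3400.3316 kcal/day.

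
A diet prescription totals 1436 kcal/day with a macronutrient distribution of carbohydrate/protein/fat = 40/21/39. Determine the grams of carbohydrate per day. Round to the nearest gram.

Carbohydrate energy = 40% × 1436 = 574.4 kcal.
At 4 kcal/g: 574.4 ÷ 4 = 143.6 g.

144 g/day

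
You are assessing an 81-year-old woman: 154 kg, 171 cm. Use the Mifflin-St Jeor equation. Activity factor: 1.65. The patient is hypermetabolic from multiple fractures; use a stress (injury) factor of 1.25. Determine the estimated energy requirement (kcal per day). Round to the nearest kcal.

4213 kcal per day

Mifflin-St Jeor (female): BMR = 10(154) + 6.25(171) − 5(81) − 161 = 1540 + 1068.75 − 405 − 161 = 2042.75 kcal/day.
TEE = BMR × activity factor = 2042.75 × 1.65 = 3370.5375 kcal/day.
Apply stress factor: 3370.5375 × 1.25 = 4213.1719 kcal/day.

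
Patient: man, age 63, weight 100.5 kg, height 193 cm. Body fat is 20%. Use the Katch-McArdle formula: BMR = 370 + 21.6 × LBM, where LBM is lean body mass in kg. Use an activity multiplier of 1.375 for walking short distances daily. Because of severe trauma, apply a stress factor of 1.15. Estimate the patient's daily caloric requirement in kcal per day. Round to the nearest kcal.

LBM = 100.5 × (1 − 0.2) = 80.4 kg. Katch-McArdle: BMR = 370 + 21.6 × 80.4 = 2106.64 kcal/day.
TEE = BMR × activity factor = 2106.64 × 1.375 = 2896.63 kcal/day.
Apply stress factor: 2896.63 × 1.15 = 3331.1245 kcal/day.

3331 kcal per day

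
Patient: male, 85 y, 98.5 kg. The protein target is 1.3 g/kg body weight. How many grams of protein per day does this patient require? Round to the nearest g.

Protein = 1.3 g/kg × 98.5 kg = 128.05 g/day.

128 g/day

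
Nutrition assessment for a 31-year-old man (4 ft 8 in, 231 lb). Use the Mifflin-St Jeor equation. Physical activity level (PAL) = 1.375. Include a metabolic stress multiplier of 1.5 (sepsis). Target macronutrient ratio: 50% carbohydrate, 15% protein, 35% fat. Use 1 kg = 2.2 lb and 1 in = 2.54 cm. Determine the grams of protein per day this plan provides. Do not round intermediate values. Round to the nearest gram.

Convert to metric: weight = 231 ÷ 2.2 = 105 kg; height = (4×12 + 8) × 2.54 = 56 × 2.54 = 142.24 cm.
Mifflin-St Jeor (male): BMR = 10(105) + 6.25(142.24) − 5(31) + 5 = 1050 + 889 − 155 + 5 = 1789 kcal/day.
TEE = 1789 × 1.375 = 2459.875 kcal/day.
With stress factor 1.5: 2459.875 × 1.5 = 3689.8125 kcal/day.
Protein energy = 15% × 3689.8125 = 553.4719 kcal.
Protein = 553.4719 ÷ 4 kcal/g = 138.368 g.

138 g/day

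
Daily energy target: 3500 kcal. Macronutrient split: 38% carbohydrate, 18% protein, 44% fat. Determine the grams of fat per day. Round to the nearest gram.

171 g/day

Fat energy = 44% × 3500 = 1540 kcal.
At 9 kcal/g: 1540 ÷ 9 = 171.1111 g.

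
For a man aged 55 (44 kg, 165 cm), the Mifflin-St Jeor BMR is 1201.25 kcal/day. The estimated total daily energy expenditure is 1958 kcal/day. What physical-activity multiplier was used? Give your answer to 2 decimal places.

Activity factor = TEE ÷ BMR = 1958 ÷ 1201.25 = 1.63.

1.63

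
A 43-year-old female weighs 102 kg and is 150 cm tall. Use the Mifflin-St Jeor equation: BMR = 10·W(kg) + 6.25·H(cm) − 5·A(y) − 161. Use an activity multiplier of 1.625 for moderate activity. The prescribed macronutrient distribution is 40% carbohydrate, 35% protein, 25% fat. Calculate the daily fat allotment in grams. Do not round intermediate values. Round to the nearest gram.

71 g/day

Mifflin-St Jeor (female): BMR = 10(102) + 6.25(150) − 5(43) − 161 = 1020 + 937.5 − 215 − 161 = 1581.5 kcal/day.
TEE = 1581.5 × 1.625 = 2569.9375 kcal/day.
Fat energy = 25% × 2569.9375 = 642.4844 kcal.
Fat = 642.4844 ÷ 9 kcal/g = 71.3872 g.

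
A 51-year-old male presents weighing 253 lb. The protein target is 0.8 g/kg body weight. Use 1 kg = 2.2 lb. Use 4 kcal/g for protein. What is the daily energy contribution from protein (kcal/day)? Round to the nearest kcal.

Weight in kg = 253 ÷ 2.2 = 115 kg.
Protein = 0.8 g/kg × 115 kg = 92 g/day.
Protein energy = 92 g × 4 kcal/g = 368 kcal/day.

368 kcal/day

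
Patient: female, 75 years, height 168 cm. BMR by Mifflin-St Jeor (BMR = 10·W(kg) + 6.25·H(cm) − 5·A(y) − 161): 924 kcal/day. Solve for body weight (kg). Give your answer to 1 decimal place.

41.0 kg

924 = 10·W + 6.25(168) − 5(75) − 161
10·W = 924 − 514 = 410, so W = 41 kg.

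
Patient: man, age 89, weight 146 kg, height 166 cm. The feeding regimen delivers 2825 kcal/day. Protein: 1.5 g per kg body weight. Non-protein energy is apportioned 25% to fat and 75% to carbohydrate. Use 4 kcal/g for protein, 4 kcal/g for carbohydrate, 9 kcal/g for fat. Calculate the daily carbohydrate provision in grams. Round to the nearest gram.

Protein = 1.5 × 146 = 219 g → 219 × 4 = 876 kcal.
Non-protein calories = 2825 − 876 = 1949 kcal.
Fat: 25% × 1949 = 487.25 kcal; carbohydrate: 1461.75 kcal.
Carbohydrate: 1461.75 kcal ÷ 4 kcal/g = 365.4375 g.

365 g/day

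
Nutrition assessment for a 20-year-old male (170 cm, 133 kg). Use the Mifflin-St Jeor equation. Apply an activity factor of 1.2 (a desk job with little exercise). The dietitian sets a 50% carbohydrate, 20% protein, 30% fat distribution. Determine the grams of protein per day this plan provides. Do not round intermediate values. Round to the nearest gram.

Mifflin-St Jeor (male): BMR = 10(133) + 6.25(170) − 5(20) + 5 = 1330 + 1062.5 − 100 + 5 = 2297.5 kcal/day.
TEE = 2297.5 × 1.2 = 2757 kcal/day.
Protein energy = 20% × 2757 = 551.4 kcal.
Protein = 551.4 ÷ 4 kcal/g = 137.85 g.

138 g/day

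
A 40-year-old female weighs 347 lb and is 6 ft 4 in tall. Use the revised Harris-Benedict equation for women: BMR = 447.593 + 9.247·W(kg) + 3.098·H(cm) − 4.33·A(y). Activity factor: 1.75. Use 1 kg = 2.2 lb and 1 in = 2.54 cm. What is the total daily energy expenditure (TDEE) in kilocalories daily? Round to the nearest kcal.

Convert to metric: weight = 347 ÷ 2.2 = 157.7273 kg; height = (6×12 + 4) × 2.54 = 76 × 2.54 = 193.04 cm.
Harris-Benedict: BMR = 447.593 + 9.247(157.7273) + 3.098(193.04) − 4.33(40) = 2330.935 kcal/day.
TEE = BMR × activity factor = 2330.935 × 1.75 = 4079.1363 kcal/day.

4079 kilocalories daily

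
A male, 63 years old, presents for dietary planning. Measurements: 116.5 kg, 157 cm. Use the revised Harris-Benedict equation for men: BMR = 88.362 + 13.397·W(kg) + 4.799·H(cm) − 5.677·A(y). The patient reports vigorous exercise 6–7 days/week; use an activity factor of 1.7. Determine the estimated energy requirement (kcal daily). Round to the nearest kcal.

Harris-Benedict: BMR = 88.362 + 13.397(116.5) + 4.799(157) − 5.677(63) = 2044.9045 kcal/day.
TEE = BMR × activity factor = 2044.9045 × 1.7 = 3476.3377 kcal/day.

3476 kcal daily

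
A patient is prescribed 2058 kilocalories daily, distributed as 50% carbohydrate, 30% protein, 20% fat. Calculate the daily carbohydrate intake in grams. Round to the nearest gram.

257 g/day

Carbohydrate energy = 50% × 2058 = 1029 kcal.
At 4 kcal/g: 1029 ÷ 4 = 257.25 g.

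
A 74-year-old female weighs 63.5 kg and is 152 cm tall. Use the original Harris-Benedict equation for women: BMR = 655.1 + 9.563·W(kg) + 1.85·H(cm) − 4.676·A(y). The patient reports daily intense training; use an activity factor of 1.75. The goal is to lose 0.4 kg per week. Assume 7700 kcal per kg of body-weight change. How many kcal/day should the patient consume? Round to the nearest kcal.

Harris-Benedict: BMR = 655.1 + 9.563(63.5) + 1.85(152) − 4.676(74) = 1197.5265 kcal/day.
TEE = 1197.5265 × 1.75 = 2095.6714 kcal/day.
Required daily deficit = 0.4 × 7700 ÷ 7 = 440 kcal/day.
Target intake = 2095.6714 − 440 = 1655.6714 kcal/day.

1656 kcal/day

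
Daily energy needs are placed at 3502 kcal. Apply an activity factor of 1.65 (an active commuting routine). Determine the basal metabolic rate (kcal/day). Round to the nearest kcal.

2122 kcal/day

BMR = TEE ÷ activity factor = 3502 ÷ 1.65 = 2122.4242 kcal/day.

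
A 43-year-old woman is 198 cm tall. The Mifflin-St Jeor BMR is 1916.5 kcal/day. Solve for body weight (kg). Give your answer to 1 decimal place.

1916.5 = 10·W + 6.25(198) − 5(43) − 161
10·W = 1916.5 − 861.5 = 1055, so W = 105.5 kg.

105.5 kg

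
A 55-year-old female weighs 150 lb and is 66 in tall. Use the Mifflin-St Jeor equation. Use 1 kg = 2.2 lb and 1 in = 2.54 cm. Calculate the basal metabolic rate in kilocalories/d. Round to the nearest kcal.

1294 kilocalories/d

Convert to metric: weight = 150 ÷ 2.2 = 68.1818 kg; height = 66 × 2.54 = 167.64 cm.
Mifflin-St Jeor (female): BMR = 10(68.1818) + 6.25(167.64) − 5(55) − 161 = 681.8182 + 1047.75 − 275 − 161 = 1293.5682 kcal/day.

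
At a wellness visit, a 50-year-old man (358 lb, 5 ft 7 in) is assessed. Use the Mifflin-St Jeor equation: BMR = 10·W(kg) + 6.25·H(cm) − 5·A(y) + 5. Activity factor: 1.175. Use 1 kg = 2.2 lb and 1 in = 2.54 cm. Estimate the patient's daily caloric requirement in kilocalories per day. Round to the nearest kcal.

2874 kilocalories per day

Convert to metric: weight = 358 ÷ 2.2 = 162.7273 kg; height = (5×12 + 7) × 2.54 = 67 × 2.54 = 170.18 cm.
Mifflin-St Jeor (male): BMR = 10(162.7273) + 6.25(170.18) − 5(50) + 5 = 1627.2727 + 1063.625 − 250 + 5 = 2445.8977 kcal/day.
TEE = BMR × activity factor = 2445.8977 × 1.175 = 2873.9298 kcal/day.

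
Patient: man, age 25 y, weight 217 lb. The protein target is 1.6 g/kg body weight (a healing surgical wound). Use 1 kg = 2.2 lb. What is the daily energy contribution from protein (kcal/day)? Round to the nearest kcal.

631 kcal/day

Weight in kg = 217 ÷ 2.2 = 98.6364 kg.
Protein = 1.6 g/kg × 98.6364 kg = 157.8182 g/day.
Protein energy = 157.8182 g × 4 kcal/g = 631.2727 kcal/day.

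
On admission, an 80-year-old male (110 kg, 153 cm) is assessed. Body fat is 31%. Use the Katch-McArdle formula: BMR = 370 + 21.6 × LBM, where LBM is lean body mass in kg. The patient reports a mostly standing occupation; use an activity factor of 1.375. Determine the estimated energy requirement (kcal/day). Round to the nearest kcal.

LBM = 110 × (1 − 0.31) = 75.9 kg. Katch-McArdle: BMR = 370 + 21.6 × 75.9 = 2009.44 kcal/day.
TEE = BMR × activity factor = 2009.44 × 1.375 = 2762.98 kcal/day.

2763 kcal/day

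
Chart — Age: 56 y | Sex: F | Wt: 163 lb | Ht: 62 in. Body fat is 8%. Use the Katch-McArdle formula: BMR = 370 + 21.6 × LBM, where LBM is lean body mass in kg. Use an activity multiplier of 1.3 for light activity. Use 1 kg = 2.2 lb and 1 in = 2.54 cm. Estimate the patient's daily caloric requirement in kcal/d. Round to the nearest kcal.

Convert to metric: weight = 163 ÷ 2.2 = 74.0909 kg; height = 62 × 2.54 = 157.48 cm.
LBM = 74.0909 × (1 − 0.08) = 68.1636 kg. Katch-McArdle: BMR = 370 + 21.6 × 68.1636 = 1842.3345 kcal/day.
TEE = BMR × activity factor = 1842.3345 × 1.3 = 2395.0349 kcal/day.

2395 kcal/d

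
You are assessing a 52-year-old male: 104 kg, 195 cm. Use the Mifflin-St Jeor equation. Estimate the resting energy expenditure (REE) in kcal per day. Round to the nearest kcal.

Mifflin-St Jeor (male): BMR = 10(104) + 6.25(195) − 5(52) + 5 = 1040 + 1218.75 − 260 + 5 = 2003.75 kcal/day.

2004 kcal per day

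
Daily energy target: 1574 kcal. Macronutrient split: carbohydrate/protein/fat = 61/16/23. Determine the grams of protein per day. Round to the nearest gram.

Protein energy = 16% × 1574 = 251.84 kcal.
At 4 kcal/g: 251.84 ÷ 4 = 62.96 g.

63 g/day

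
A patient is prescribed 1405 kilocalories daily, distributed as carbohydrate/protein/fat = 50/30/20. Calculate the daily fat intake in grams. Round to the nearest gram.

31 g/day

Fat energy = 20% × 1405 = 281 kcal.
At 9 kcal/g: 281 ÷ 9 = 31.2222 g.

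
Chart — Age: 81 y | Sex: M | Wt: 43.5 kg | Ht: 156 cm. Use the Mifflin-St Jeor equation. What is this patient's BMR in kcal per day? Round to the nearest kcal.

Mifflin-St Jeor (male): BMR = 10(43.5) + 6.25(156) − 5(81) + 5 = 435 + 975 − 405 + 5 = 1010 kcal/day.

1010 kcal per day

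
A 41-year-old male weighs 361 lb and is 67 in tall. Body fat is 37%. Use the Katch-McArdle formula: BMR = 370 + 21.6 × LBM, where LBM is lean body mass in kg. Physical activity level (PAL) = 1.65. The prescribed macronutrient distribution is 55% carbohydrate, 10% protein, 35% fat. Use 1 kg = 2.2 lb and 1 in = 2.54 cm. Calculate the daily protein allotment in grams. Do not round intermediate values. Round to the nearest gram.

Convert to metric: weight = 361 ÷ 2.2 = 164.0909 kg; height = 67 × 2.54 = 170.18 cm.
LBM = 164.0909 × (1 − 0.37) = 103.3773 kg. Katch-McArdle: BMR = 370 + 21.6 × 103.3773 = 2602.9491 kcal/day.
TEE = 2602.9491 × 1.65 = 4294.866 kcal/day.
Protein energy = 10% × 4294.866 = 429.4866 kcal.
Protein = 429.4866 ÷ 4 kcal/g = 107.3717 g.

107 g/day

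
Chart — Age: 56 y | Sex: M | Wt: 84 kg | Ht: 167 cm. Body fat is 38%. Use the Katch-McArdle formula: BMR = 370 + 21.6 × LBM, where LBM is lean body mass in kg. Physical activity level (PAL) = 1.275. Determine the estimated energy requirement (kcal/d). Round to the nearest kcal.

LBM = 84 × (1 − 0.38) = 52.08 kg. Katch-McArdle: BMR = 370 + 21.6 × 52.08 = 1494.928 kcal/day.
TEE = BMR × activity factor = 1494.928 × 1.275 = 1906.0332 kcal/day.

1906 kcal/d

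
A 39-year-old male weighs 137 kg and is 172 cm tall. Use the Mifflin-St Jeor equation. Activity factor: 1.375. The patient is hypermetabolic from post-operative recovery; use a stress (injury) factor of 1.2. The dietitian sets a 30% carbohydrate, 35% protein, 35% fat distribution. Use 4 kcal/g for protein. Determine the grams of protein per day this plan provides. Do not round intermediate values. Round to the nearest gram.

Mifflin-St Jeor (male): BMR = 10(137) + 6.25(172) − 5(39) + 5 = 1370 + 1075 − 195 + 5 = 2255 kcal/day.
TEE = 2255 × 1.375 = 3100.625 kcal/day.
With stress factor 1.2: 3100.625 × 1.2 = 3720.75 kcal/day.
Protein energy = 35% × 3720.75 = 1302.2625 kcal.
Protein = 1302.2625 ÷ 4 kcal/g = 325.5656 g.

326 g/day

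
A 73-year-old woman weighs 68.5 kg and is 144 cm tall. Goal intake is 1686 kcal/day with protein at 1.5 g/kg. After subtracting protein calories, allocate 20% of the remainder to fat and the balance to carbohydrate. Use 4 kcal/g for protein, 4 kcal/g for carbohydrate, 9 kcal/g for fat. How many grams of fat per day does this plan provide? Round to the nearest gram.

28 g/day

Protein = 1.5 × 68.5 = 102.75 g → 102.75 × 4 = 411 kcal.
Non-protein calories = 1686 − 411 = 1275 kcal.
Fat: 20% × 1275 = 255 kcal; carbohydrate: 1020 kcal.
Fat: 255 kcal ÷ 9 kcal/g = 28.3333 g.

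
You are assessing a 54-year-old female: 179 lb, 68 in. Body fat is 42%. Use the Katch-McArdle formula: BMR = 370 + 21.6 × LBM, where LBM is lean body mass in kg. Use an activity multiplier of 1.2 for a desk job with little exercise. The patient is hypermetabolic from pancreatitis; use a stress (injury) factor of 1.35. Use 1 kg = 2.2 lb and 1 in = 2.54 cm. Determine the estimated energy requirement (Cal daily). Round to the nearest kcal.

Convert to metric: weight = 179 ÷ 2.2 = 81.3636 kg; height = 68 × 2.54 = 172.72 cm.
LBM = 81.3636 × (1 − 0.42) = 47.1909 kg. Katch-McArdle: BMR = 370 + 21.6 × 47.1909 = 1389.3236 kcal/day.
TEE = BMR × activity factor = 1389.3236 × 1.2 = 1667.1884 kcal/day.
Apply stress factor: 1667.1884 × 1.35 = 2250.7043 kcal/day.

2251 Cal daily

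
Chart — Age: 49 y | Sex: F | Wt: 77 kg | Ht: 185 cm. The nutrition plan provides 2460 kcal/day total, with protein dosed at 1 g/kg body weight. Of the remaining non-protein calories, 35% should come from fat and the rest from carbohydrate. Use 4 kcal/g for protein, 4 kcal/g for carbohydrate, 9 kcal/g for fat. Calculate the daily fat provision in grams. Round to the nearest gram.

84 g/day

Protein = 1 × 77 = 77 g → 77 × 4 = 308 kcal.
Non-protein calories = 2460 − 308 = 2152 kcal.
Fat: 35% × 2152 = 753.2 kcal; carbohydrate: 1398.8 kcal.
Fat: 753.2 kcal ÷ 9 kcal/g = 83.6889 g.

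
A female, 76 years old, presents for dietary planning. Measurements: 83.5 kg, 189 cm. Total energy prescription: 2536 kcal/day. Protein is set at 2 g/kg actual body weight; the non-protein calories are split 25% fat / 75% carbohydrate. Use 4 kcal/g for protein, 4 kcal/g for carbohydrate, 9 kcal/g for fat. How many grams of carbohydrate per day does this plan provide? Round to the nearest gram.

Protein = 2 × 83.5 = 167 g → 167 × 4 = 668 kcal.
Non-protein calories = 2536 − 668 = 1868 kcal.
Fat: 25% × 1868 = 467 kcal; carbohydrate: 1401 kcal.
Carbohydrate: 1401 kcal ÷ 4 kcal/g = 350.25 g.

350 g/day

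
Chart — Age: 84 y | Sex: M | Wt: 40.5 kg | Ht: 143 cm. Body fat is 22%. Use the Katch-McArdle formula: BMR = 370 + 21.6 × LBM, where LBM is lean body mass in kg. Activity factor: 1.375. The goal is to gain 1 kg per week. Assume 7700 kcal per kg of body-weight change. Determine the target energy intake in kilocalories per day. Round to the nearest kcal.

LBM = 40.5 × (1 − 0.22) = 31.59 kg. Katch-McArdle: BMR = 370 + 21.6 × 31.59 = 1052.344 kcal/day.
TEE = 1052.344 × 1.375 = 1446.973 kcal/day.
Required daily surplus = 1 × 7700 ÷ 7 = 1100 kcal/day.
Target intake = 1446.973 + 1100 = 2546.973 kcal/day.

2547 kilocalories per day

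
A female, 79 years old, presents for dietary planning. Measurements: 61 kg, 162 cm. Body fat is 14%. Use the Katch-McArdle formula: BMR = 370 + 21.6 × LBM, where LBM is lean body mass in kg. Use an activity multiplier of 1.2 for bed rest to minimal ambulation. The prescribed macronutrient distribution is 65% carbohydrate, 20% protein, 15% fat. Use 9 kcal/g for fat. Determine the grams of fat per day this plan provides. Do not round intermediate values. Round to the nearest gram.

LBM = 61 × (1 − 0.14) = 52.46 kg. Katch-McArdle: BMR = 370 + 21.6 × 52.46 = 1503.136 kcal/day.
TEE = 1503.136 × 1.2 = 1803.7632 kcal/day.
Fat energy = 15% × 1803.7632 = 270.5645 kcal.
Fat = 270.5645 ÷ 9 kcal/g = 30.0627 g.

30 g/day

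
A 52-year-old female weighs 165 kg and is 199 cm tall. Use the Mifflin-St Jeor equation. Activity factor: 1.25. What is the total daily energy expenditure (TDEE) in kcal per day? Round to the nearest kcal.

3091 kcal per day

Mifflin-St Jeor (female): BMR = 10(165) + 6.25(199) − 5(52) − 161 = 1650 + 1243.75 − 260 − 161 = 2472.75 kcal/day.
TEE = BMR × activity factor = 2472.75 × 1.25 = 3090.9375 kcal/day.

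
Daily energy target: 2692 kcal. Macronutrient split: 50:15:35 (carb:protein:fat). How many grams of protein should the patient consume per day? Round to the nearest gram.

101 g/day

Protein energy = 15% × 2692 = 403.8 kcal.
At 4 kcal/g: 403.8 ÷ 4 = 100.95 g.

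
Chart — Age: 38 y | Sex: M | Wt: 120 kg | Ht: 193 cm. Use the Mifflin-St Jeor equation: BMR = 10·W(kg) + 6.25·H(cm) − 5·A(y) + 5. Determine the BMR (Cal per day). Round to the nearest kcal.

Mifflin-St Jeor (male): BMR = 10(120) + 6.25(193) − 5(38) + 5 = 1200 + 1206.25 − 190 + 5 = 2221.25 kcal/day.

2221 Cal per day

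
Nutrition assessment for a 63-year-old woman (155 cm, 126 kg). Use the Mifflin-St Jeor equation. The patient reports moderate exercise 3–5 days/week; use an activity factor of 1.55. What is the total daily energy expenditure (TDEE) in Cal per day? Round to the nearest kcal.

Mifflin-St Jeor (female): BMR = 10(126) + 6.25(155) − 5(63) − 161 = 1260 + 968.75 − 315 − 161 = 1752.75 kcal/day.
TEE = BMR × activity factor = 1752.75 × 1.55 = 2716.7625 kcal/day.

2717 Cal per day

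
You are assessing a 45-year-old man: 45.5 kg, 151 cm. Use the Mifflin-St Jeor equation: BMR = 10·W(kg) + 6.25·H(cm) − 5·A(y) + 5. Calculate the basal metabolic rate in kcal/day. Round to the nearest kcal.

Mifflin-St Jeor (male): BMR = 10(45.5) + 6.25(151) − 5(45) + 5 = 455 + 943.75 − 225 + 5 = 1178.75 kcal/day.

1179 kcal/day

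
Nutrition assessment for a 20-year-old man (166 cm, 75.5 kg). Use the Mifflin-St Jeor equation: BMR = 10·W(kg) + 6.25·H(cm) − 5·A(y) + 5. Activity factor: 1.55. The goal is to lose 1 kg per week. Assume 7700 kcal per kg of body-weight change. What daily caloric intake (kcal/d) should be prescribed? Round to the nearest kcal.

Mifflin-St Jeor (male): BMR = 10(75.5) + 6.25(166) − 5(20) + 5 = 755 + 1037.5 − 100 + 5 = 1697.5 kcal/day.
TEE = 1697.5 × 1.55 = 2631.125 kcal/day.
Required daily deficit = 1 × 7700 ÷ 7 = 1100 kcal/day.
Target intake = 2631.125 − 1100 = 1531.125 kcal/day.

1531 kcal/d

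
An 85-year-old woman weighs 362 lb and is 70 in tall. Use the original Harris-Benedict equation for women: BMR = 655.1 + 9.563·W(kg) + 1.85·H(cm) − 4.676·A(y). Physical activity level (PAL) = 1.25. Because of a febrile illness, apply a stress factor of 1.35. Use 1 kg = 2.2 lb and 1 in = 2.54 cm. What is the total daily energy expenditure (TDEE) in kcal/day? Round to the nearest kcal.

3645 kcal/day

Convert to metric: weight = 362 ÷ 2.2 = 164.5455 kg; height = 70 × 2.54 = 177.8 cm.
Harris-Benedict: BMR = 655.1 + 9.563(164.5455) + 1.85(177.8) − 4.676(85) = 2160.1182 kcal/day.
TEE = BMR × activity factor = 2160.1182 × 1.25 = 2700.1477 kcal/day.
Apply stress factor: 2700.1477 × 1.35 = 3645.1994 kcal/day.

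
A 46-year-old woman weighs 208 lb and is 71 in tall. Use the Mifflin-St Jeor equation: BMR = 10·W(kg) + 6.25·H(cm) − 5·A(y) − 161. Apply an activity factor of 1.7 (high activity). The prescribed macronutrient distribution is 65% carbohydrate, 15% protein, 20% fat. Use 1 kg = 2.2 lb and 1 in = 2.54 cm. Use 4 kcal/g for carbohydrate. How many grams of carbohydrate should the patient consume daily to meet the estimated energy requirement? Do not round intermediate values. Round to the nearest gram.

Convert to metric: weight = 208 ÷ 2.2 = 94.5455 kg; height = 71 × 2.54 = 180.34 cm.
Mifflin-St Jeor (female): BMR = 10(94.5455) + 6.25(180.34) − 5(46) − 161 = 945.4545 + 1127.125 − 230 − 161 = 1681.5795 kcal/day.
TEE = 1681.5795 × 1.7 = 2858.6852 kcal/day.
Carbohydrate energy = 65% × 2858.6852 = 1858.1454 kcal.
Carbohydrate = 1858.1454 ÷ 4 kcal/g = 464.5363 g.

465 g/day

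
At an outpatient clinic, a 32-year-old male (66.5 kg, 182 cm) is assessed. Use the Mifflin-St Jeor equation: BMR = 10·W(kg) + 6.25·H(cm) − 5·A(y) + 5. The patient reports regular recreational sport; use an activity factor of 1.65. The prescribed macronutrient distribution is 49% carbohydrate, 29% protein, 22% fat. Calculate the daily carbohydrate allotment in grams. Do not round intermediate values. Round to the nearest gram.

333 g/day

Mifflin-St Jeor (male): BMR = 10(66.5) + 6.25(182) − 5(32) + 5 = 665 + 1137.5 − 160 + 5 = 1647.5 kcal/day.
TEE = 1647.5 × 1.65 = 2718.375 kcal/day.
Carbohydrate energy = 49% × 2718.375 = 1332.0038 kcal.
Carbohydrate = 1332.0038 ÷ 4 kcal/g = 333.0009 g.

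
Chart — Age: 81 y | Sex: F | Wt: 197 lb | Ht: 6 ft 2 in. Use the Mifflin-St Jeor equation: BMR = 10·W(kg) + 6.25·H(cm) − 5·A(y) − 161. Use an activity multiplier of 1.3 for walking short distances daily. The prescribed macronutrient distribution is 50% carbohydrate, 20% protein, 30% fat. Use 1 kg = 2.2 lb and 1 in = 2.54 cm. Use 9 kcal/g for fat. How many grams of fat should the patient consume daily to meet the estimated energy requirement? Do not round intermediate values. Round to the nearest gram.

Convert to metric: weight = 197 ÷ 2.2 = 89.5455 kg; height = (6×12 + 2) × 2.54 = 74 × 2.54 = 187.96 cm.
Mifflin-St Jeor (female): BMR = 10(89.5455) + 6.25(187.96) − 5(81) − 161 = 895.4545 + 1174.75 − 405 − 161 = 1504.2045 kcal/day.
TEE = 1504.2045 × 1.3 = 1955.4659 kcal/day.
Fat energy = 30% × 1955.4659 = 586.6398 kcal.
Fat = 586.6398 ÷ 9 kcal/g = 65.1822 g.

65 g/day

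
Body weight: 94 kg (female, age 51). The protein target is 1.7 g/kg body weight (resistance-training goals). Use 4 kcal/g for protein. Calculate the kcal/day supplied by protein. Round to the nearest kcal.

Protein = 1.7 g/kg × 94 kg = 159.8 g/day.
Protein energy = 159.8 g × 4 kcal/g = 639.2 kcal/day.

639 kcal/day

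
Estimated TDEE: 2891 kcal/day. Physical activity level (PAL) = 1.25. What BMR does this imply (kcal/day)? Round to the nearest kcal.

BMR = TEE ÷ activity factor = 2891 ÷ 1.25 = 2312.8 kcal/day.

2313 kcal/day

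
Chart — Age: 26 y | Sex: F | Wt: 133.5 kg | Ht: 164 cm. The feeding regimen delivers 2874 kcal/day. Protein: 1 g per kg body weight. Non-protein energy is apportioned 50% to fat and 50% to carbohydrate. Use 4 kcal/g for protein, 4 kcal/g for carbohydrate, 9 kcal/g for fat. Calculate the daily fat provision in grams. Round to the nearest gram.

Protein = 1 × 133.5 = 133.5 g → 133.5 × 4 = 534 kcal.
Non-protein calories = 2874 − 534 = 2340 kcal.
Fat: 50% × 2340 = 1170 kcal; carbohydrate: 1170 kcal.
Fat: 1170 kcal ÷ 9 kcal/g = 130 g.

130 g/day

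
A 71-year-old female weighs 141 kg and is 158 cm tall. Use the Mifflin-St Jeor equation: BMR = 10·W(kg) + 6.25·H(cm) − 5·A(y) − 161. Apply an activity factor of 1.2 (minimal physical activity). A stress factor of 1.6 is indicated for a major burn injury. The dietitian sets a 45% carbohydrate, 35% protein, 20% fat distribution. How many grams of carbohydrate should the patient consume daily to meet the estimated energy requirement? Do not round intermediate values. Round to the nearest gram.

406 g/day

Mifflin-St Jeor (female): BMR = 10(141) + 6.25(158) − 5(71) − 161 = 1410 + 987.5 − 355 − 161 = 1881.5 kcal/day.
TEE = 1881.5 × 1.2 = 2257.8 kcal/day.
With stress factor 1.6: 2257.8 × 1.6 = 3612.48 kcal/day.
Carbohydrate energy = 45% × 3612.48 = 1625.616 kcal.
Carbohydrate = 1625.616 ÷ 4 kcal/g = 406.404 g.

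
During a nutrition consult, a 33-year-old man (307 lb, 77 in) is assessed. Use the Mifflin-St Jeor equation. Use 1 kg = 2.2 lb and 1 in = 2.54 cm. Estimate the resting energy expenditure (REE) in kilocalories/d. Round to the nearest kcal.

Convert to metric: weight = 307 ÷ 2.2 = 139.5455 kg; height = 77 × 2.54 = 195.58 cm.
Mifflin-St Jeor (male): BMR = 10(139.5455) + 6.25(195.58) − 5(33) + 5 = 1395.4545 + 1222.375 − 165 + 5 = 2457.8295 kcal/day.

2458 kilocalories/d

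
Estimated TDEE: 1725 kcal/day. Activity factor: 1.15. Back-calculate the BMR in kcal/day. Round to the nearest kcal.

1500 kcal/day

BMR = TEE ÷ activity factor = 1725 ÷ 1.15 = 1500 kcal/day.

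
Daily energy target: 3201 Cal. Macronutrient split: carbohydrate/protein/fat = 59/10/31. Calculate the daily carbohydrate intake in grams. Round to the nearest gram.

472 g/day

Carbohydrate energy = 59% × 3201 = 1888.59 kcal.
At 4 kcal/g: 1888.59 ÷ 4 = 472.1475 g.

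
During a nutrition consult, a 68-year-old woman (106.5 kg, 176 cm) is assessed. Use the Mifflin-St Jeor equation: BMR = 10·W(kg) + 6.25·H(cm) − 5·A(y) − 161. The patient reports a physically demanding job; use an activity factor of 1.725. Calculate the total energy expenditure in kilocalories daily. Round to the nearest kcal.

2870 kilocalories daily

Mifflin-St Jeor (female): BMR = 10(106.5) + 6.25(176) − 5(68) − 161 = 1065 + 1100 − 340 − 161 = 1664 kcal/day.
TEE = BMR × activity factor = 1664 × 1.725 = 2870.4 kcal/day.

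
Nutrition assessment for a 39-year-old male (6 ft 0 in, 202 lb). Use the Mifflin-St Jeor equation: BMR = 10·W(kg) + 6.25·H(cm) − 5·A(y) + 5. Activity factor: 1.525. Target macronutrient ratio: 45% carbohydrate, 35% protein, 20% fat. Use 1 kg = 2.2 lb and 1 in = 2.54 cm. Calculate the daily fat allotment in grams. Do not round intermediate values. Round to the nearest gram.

63 g/day

Convert to metric: weight = 202 ÷ 2.2 = 91.8182 kg; height = (6×12 + 0) × 2.54 = 72 × 2.54 = 182.88 cm.
Mifflin-St Jeor (male): BMR = 10(91.8182) + 6.25(182.88) − 5(39) + 5 = 918.1818 + 1143 − 195 + 5 = 1871.1818 kcal/day.
TEE = 1871.1818 × 1.525 = 2853.5523 kcal/day.
Fat energy = 20% × 2853.5523 = 570.7105 kcal.
Fat = 570.7105 ÷ 9 kcal/g = 63.4123 g.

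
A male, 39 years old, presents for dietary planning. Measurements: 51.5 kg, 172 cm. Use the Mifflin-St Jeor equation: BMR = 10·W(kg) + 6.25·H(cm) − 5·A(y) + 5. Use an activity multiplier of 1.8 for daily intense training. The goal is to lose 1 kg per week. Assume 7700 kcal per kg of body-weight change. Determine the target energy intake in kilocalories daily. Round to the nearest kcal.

Mifflin-St Jeor (male): BMR = 10(51.5) + 6.25(172) − 5(39) + 5 = 515 + 1075 − 195 + 5 = 1400 kcal/day.
TEE = 1400 × 1.8 = 2520 kcal/day.
Required daily deficit = 1 × 7700 ÷ 7 = 1100 kcal/day.
Target intake = 2520 − 1100 = 1420 kcal/day.

1420 kilocalories daily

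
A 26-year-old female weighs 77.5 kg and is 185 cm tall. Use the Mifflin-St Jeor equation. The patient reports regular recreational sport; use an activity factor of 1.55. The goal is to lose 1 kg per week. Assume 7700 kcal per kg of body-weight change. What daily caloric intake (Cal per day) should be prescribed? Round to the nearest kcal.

Mifflin-St Jeor (female): BMR = 10(77.5) + 6.25(185) − 5(26) − 161 = 775 + 1156.25 − 130 − 161 = 1640.25 kcal/day.
TEE = 1640.25 × 1.55 = 2542.3875 kcal/day.
Required daily deficit = 1 × 7700 ÷ 7 = 1100 kcal/day.
Target intake = 2542.3875 − 1100 = 1442.3875 kcal/day.

1442 Cal per day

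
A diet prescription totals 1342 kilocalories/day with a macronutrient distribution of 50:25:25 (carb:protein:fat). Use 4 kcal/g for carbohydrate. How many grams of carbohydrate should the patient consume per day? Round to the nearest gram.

168 g/day

Carbohydrate energy = 50% × 1342 = 671 kcal.
At 4 kcal/g: 671 ÷ 4 = 167.75 g.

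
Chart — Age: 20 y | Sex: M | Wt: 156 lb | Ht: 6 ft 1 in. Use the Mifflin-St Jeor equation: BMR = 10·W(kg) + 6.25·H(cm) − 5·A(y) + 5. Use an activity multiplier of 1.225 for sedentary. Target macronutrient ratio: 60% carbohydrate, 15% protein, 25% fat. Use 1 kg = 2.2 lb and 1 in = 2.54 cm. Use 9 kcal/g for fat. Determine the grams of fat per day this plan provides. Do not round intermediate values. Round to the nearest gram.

60 g/day

Convert to metric: weight = 156 ÷ 2.2 = 70.9091 kg; height = (6×12 + 1) × 2.54 = 73 × 2.54 = 185.42 cm.
Mifflin-St Jeor (male): BMR = 10(70.9091) + 6.25(185.42) − 5(20) + 5 = 709.0909 + 1158.875 − 100 + 5 = 1772.9659 kcal/day.
TEE = 1772.9659 × 1.225 = 2171.8832 kcal/day.
Fat energy = 25% × 2171.8832 = 542.9708 kcal.
Fat = 542.9708 ÷ 9 kcal/g = 60.3301 g.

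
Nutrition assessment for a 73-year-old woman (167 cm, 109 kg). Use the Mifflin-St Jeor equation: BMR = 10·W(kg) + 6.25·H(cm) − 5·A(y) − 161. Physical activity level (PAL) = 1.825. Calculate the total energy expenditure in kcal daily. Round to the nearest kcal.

Mifflin-St Jeor (female): BMR = 10(109) + 6.25(167) − 5(73) − 161 = 1090 + 1043.75 − 365 − 161 = 1607.75 kcal/day.
TEE = BMR × activity factor = 1607.75 × 1.825 = 2934.1438 kcal/day.

2934 kcal daily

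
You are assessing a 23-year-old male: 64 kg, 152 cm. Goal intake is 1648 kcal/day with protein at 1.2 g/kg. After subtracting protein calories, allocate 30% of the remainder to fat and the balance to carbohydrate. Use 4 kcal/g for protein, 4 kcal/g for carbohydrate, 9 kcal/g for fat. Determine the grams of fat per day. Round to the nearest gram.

Protein = 1.2 × 64 = 76.8 g → 76.8 × 4 = 307.2 kcal.
Non-protein calories = 1648 − 307.2 = 1340.8 kcal.
Fat: 30% × 1340.8 = 402.24 kcal; carbohydrate: 938.56 kcal.
Fat: 402.24 kcal ÷ 9 kcal/g = 44.6933 g.

45 g/day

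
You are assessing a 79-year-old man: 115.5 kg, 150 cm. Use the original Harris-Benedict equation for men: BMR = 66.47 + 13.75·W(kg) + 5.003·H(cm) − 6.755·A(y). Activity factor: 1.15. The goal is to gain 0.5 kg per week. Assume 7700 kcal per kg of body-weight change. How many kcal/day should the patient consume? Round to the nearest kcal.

2702 kcal/day

Harris-Benedict: BMR = 66.47 + 13.75(115.5) + 5.003(150) − 6.755(79) = 1871.4 kcal/day.
TEE = 1871.4 × 1.15 = 2152.11 kcal/day.
Required daily surplus = 0.5 × 7700 ÷ 7 = 550 kcal/day.
Target intake = 2152.11 + 550 = 2702.11 kcal/day.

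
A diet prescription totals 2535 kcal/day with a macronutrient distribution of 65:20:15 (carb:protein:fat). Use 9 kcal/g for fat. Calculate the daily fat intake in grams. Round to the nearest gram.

42 g/day

Fat energy = 15% × 2535 = 380.25 kcal.
At 9 kcal/g: 380.25 ÷ 9 = 42.25 g.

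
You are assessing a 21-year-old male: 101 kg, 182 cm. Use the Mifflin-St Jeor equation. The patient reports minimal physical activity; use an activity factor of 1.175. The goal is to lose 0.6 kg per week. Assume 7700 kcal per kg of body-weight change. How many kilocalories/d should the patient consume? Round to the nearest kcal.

1746 kilocalories/d

Mifflin-St Jeor (male): BMR = 10(101) + 6.25(182) − 5(21) + 5 = 1010 + 1137.5 − 105 + 5 = 2047.5 kcal/day.
TEE = 2047.5 × 1.175 = 2405.8125 kcal/day.
Required daily deficit = 0.6 × 7700 ÷ 7 = 660 kcal/day.
Target intake = 2405.8125 − 660 = 1745.8125 kcal/day.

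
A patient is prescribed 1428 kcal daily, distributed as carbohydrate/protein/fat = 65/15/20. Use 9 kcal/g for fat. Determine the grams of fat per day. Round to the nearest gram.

Fat energy = 20% × 1428 = 285.6 kcal.
At 9 kcal/g: 285.6 ÷ 9 = 31.7333 g.

32 g/day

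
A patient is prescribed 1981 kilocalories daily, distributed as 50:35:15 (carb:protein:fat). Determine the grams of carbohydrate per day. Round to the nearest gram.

Carbohydrate energy = 50% × 1981 = 990.5 kcal.
At 4 kcal/g: 990.5 ÷ 4 = 247.625 g.

248 g/day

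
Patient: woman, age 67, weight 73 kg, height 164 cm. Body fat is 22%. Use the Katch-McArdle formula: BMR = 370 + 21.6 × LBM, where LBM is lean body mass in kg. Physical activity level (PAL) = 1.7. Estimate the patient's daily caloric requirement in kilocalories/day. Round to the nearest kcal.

2720 kilocalories/day

LBM = 73 × (1 − 0.22) = 56.94 kg. Katch-McArdle: BMR = 370 + 21.6 × 56.94 = 1599.904 kcal/day.
TEE = BMR × activity factor = 1599.904 × 1.7 = 2719.8368 kcal/day.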